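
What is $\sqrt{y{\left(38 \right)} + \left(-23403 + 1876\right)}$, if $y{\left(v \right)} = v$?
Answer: $i \sqrt{21489} \approx 146.59 i$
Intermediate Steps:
$\sqrt{y{\left(38 \right)} + \left(-23403 + 1876\right)} = \sqrt{38 + \left(-23403 + 1876\right)} = \sqrt{38 - 21527} = \sqrt{-21489} = i \sqrt{21489}$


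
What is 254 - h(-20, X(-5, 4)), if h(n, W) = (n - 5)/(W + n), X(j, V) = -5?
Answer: 253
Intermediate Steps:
h(n, W) = (-5 + n)/(W + n)
254 - h(-20, X(-5, 4)) = 254 - (-5 - 20)/(-5 - 20) = 254 - (-25)/(-25) = 254 - (-1)*(-25)/25 = 254 - 1*1 = 254 - 1 = 253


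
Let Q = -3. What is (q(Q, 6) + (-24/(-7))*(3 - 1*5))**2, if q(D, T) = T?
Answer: 36/49 ≈ 0.73469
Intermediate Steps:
(q(Q, 6) + (-24/(-7))*(3 - 1*5))**2 = (6 + (-24/(-7))*(3 - 1*5))**2 = (6 + (-24*(-1/7))*(3 - 5))**2 = (6 + (24/7)*(-2))**2 = (6 - 48/7)**2 = (-6/7)**2 = 36/49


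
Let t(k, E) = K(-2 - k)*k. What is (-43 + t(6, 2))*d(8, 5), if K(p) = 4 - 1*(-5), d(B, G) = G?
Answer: 55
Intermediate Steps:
K(p) = 9 (K(p) = 4 + 5 = 9)
t(k, E) = 9*k
(-43 + t(6, 2))*d(8, 5) = (-43 + 9*6)*5 = (-43 + 54)*5 = 11*5 = 55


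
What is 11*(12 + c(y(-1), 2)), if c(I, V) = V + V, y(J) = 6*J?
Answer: 176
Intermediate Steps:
c(I, V) = 2*V
11*(12 + c(y(-1), 2)) = 11*(12 + 2*2) = 11*(12 + 4) = 11*16 = 176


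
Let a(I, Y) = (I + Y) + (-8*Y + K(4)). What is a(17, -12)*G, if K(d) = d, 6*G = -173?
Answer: -6055/2 ≈ -3027.5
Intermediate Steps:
G = -173/6 (G = (⅙)*(-173) = -173/6 ≈ -28.833)
a(I, Y) = 4 + I - 7*Y (a(I, Y) = (I + Y) + (-8*Y + 4) = (I + Y) + (4 - 8*Y) = 4 + I - 7*Y)
a(17, -12)*G = (4 + 17 - 7*(-12))*(-173/6) = (4 + 17 + 84)*(-173/6) = 105*(-173/6) = -6055/2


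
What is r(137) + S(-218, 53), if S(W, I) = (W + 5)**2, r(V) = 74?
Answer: 45443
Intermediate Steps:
S(W, I) = (5 + W)**2
r(137) + S(-218, 53) = 74 + (5 - 218)**2 = 74 + (-213)**2 = 74 + 45369 = 45443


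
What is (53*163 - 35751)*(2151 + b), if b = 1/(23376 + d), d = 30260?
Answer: -781984888786/13409 ≈ -5.8318e+7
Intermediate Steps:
b = 1/53636 (b = 1/(23376 + 30260) = 1/53636 ≈ 1.8644e-5)
(53*163 - 35751)*(2151 + b) = (53*163 - 35751)*(2151 + 1/53636) = (8639 - 35751)*(115371037/53636) = -27112*115371037/53636 = -781984888786/13409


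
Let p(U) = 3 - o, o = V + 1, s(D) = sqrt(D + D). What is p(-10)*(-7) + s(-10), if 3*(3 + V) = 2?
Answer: -91/3 + 2*I*sqrt(5) ≈ -30.333 + 4.4721*I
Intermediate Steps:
V = -7/3 (V = -3 + (1/3)*2 = -3 + 2/3 = -7/3 ≈ -2.3333)
s(D) = sqrt(2)*sqrt(D) (s(D) = sqrt(2*D) = sqrt(2)*sqrt(D))
o = -4/3 (o = -7/3 + 1 = -4/3 ≈ -1.3333)
p(U) = 13/3 (p(U) = 3 - 1*(-4/3) = 3 + 4/3 = 13/3)
p(-10)*(-7) + s(-10) = (13/3)*(-7) + sqrt(2)*sqrt(-10) = -91/3 + sqrt(2)*(I*sqrt(10)) = -91/3 + 2*I*sqrt(5)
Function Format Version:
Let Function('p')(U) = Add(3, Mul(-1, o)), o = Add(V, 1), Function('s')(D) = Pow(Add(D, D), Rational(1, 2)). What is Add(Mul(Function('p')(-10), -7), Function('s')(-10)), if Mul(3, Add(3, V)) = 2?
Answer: Add(Rational(-91, 3), Mul(2, I, Pow(5, Rational(1, 2)))) ≈ Add(-30.333, Mul(4.4721, I))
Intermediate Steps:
V = Rational(-7, 3) (V = Add(-3, Mul(Rational(1, 3), 2)) = Add(-3, Rational(2, 3)) = Rational(-7, 3) ≈ -2.3333)
Function('s')(D) = Mul(Pow(2, Rational(1, 2)), Pow(D, Rational(1, 2))) (Function('s')(D) = Pow(Mul(2, D), Rational(1, 2)) = Mul(Pow(2, Rational(1, 2)), Pow(D, Rational(1, 2))))
o = Rational(-4, 3) (o = Add(Rational(-7, 3), 1) = Rational(-4, 3) ≈ -1.3333)
Function('p')(U) = Rational(13, 3) (Function('p')(U) = Add(3, Mul(-1, Rational(-4, 3))) = Add(3, Rational(4, 3)) = Rational(13, 3))
Add(Mul(Function('p')(-10), -7), Function('s')(-10)) = Add(Mul(Rational(13, 3), -7), Mul(Pow(2, Rational(1, 2)), Pow(-10, Rational(1, 2)))) = Add(Rational(-91, 3), Mul(Pow(2, Rational(1, 2)), Mul(I, Pow(10, Rational(1, 2))))) = Add(Rational(-91, 3), Mul(2, I, Pow(5, Rational(1, 2))))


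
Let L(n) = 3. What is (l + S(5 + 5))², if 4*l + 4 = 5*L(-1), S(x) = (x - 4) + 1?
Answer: 1521/16 ≈ 95.063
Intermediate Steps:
S(x) = -3 + x (S(x) = (-4 + x) + 1 = -3 + x)
l = 11/4 (l = -1 + (5*3)/4 = -1 + (¼)*15 = -1 + 15/4 = 11/4 ≈ 2.7500)
(l + S(5 + 5))² = (11/4 + (-3 + (5 + 5)))² = (11/4 + (-3 + 10))² = (11/4 + 7)² = (39/4)² = 1521/16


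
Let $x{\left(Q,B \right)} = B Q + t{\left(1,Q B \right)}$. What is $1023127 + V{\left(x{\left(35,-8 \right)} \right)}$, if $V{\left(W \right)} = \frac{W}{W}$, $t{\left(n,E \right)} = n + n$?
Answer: $1023128$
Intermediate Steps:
$t{\left(n,E \right)} = 2 n$
$x{\left(Q,B \right)} = 2 + B Q$ ($x{\left(Q,B \right)} = B Q + 2 \cdot 1 = B Q + 2 = 2 + B Q$)
$V{\left(W \right)} = 1$
$1023127 + V{\left(x{\left(35,-8 \right)} \right)} = 1023127 + 1 = 1023128$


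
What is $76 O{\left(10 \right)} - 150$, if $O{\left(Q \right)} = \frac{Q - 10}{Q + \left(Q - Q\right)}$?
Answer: $-150$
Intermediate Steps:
$O{\left(Q \right)} = \frac{-10 + Q}{Q}$ ($O{\left(Q \right)} = \frac{-10 + Q}{Q + 0} = \frac{-10 + Q}{Q}$)
$76 O{\left(10 \right)} - 150 = 76 \frac{-10 + 10}{10} - 150 = 76 \cdot \frac{1}{10} \cdot 0 - 150 = 76 \cdot 0 - 150 = 0 - 150 = -150$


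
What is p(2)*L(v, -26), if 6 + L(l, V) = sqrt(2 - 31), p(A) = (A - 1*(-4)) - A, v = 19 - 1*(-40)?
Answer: -24 + 4*I*sqrt(29) ≈ -24.0 + 21.541*I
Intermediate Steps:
v = 59 (v = 19 + 40 = 59)
p(A) = 4 (p(A) = (A + 4) - A = (4 + A) - A = 4)
L(l, V) = -6 + I*sqrt(29) (L(l, V) = -6 + sqrt(2 - 31) = -6 + sqrt(-29) = -6 + I*sqrt(29))
p(2)*L(v, -26) = 4*(-6 + I*sqrt(29)) = -24 + 4*I*sqrt(29)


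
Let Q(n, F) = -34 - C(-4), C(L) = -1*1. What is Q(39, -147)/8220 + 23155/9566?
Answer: 31669737/13105420 ≈ 2.4165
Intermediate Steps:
C(L) = -1
Q(n, F) = -33 (Q(n, F) = -34 - 1*(-1) = -34 + 1 = -33)
Q(39, -147)/8220 + 23155/9566 = -33/8220 + 23155/9566 = -33*1/8220 + 23155*(1/9566) = -11/2740 + 23155/9566 = 31669737/13105420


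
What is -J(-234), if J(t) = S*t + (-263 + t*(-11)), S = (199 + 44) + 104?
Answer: 78887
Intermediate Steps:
S = 347 (S = 243 + 104 = 347)
J(t) = -263 + 336*t (J(t) = 347*t + (-263 + t*(-11)) = 347*t + (-263 - 11*t) = -263 + 336*t)
-J(-234) = -(-263 + 336*(-234)) = -(-263 - 78624) = -1*(-78887) = 78887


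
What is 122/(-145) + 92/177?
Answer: -8254/25665 ≈ -0.32161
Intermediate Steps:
122/(-145) + 92/177 = 122*(-1/145) + 92*(1/177) = -122/145 + 92/177 = -8254/25665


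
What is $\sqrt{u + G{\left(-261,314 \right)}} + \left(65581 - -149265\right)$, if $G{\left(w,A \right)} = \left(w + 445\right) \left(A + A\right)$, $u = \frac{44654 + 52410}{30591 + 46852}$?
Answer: $214846 + \frac{10 \sqrt{6930211904358}}{77443} \approx 2.1519 \cdot 10^{5}$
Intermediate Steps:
$u = \frac{97064}{77443} \approx 1.2534$
$G{\left(w,A \right)} = 2 A \left(445 + w\right)$ ($G{\left(w,A \right)} = \left(445 + w\right) 2 A = 2 A \left(445 + w\right)$)
$\sqrt{u + G{\left(-261,314 \right)}} + \left(65581 - -149265\right) = \sqrt{\frac{97064}{77443} + 2 \cdot 314 \left(445 - 261\right)} + \left(65581 - -149265\right) = \sqrt{\frac{97064}{77443} + 2 \cdot 314 \cdot 184} + \left(65581 + 149265\right) = \sqrt{\frac{97064}{77443} + 115552} + 214846 = \sqrt{\frac{8948790600}{77443}} + 214846 = \frac{10 \sqrt{6930211904358}}{77443} + 214846 = 214846 + \frac{10 \sqrt{6930211904358}}{77443}$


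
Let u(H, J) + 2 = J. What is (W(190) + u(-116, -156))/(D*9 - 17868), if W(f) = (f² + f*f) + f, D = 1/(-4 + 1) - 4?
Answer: -72232/17907 ≈ -4.0337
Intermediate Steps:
u(H, J) = -2 + J
D = -13/3 (D = 1/(-3) - 4 = 1*(-⅓) - 4 = -⅓ - 4 = -13/3 ≈ -4.3333)
W(f) = f + 2*f² (W(f) = (f² + f²) + f = 2*f² + f = f + 2*f²)
(W(190) + u(-116, -156))/(D*9 - 17868) = (190*(1 + 2*190) + (-2 - 156))/(-13/3*9 - 17868) = (190*(1 + 380) - 158)/(-39 - 17868) = (190*381 - 158)/(-17907) = (72390 - 158)*(-1/17907) = 72232*(-1/17907) = -72232/17907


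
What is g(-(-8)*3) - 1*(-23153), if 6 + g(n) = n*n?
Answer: 23723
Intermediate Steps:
g(n) = -6 + n² (g(n) = -6 + n*n = -6 + n²)
g(-(-8)*3) - 1*(-23153) = (-6 + (-(-8)*3)²) - 1*(-23153) = (-6 + (-8*(-3))²) + 23153 = (-6 + 24²) + 23153 = (-6 + 576) + 23153 = 570 + 23153 = 23723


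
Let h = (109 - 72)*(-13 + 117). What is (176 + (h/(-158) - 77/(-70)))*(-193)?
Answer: -23289117/790 ≈ -29480.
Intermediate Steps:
h = 3848 (h = 37*104 = 3848)
(176 + (h/(-158) - 77/(-70)))*(-193) = (176 + (3848/(-158) - 77/(-70)))*(-193) = (176 + (3848*(-1/158) - 77*(-1/70)))*(-193) = (176 + (-1924/79 + 11/10))*(-193) = (176 - 18371/790)*(-193) = (120669/790)*(-193) = -23289117/790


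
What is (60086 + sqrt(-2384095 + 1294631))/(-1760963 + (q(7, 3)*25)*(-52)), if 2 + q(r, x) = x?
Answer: -60086/1762263 - 2*I*sqrt(272366)/1762263 ≈ -0.034096 - 0.00059229*I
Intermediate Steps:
q(r, x) = -2 + x
(60086 + sqrt(-2384095 + 1294631))/(-1760963 + (q(7, 3)*25)*(-52)) = (60086 + sqrt(-2384095 + 1294631))/(-1760963 + ((-2 + 3)*25)*(-52)) = (60086 + sqrt(-1089464))/(-1760963 + (1*25)*(-52)) = (60086 + 2*I*sqrt(272366))/(-1760963 + 25*(-52)) = (60086 + 2*I*sqrt(272366))/(-1760963 - 1300) = (60086 + 2*I*sqrt(272366))/(-1762263) = (60086 + 2*I*sqrt(272366))*(-1/1762263) = -60086/1762263 - 2*I*sqrt(272366)/1762263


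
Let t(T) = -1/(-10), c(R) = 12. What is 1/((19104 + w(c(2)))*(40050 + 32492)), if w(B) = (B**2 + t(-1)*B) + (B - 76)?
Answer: 5/6958663892 ≈ 7.1853e-10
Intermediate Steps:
t(T) = 1/10 (t(T) = -1*(-1/10) = 1/10)
w(B) = -76 + B**2 + 11*B/10 (w(B) = (B**2 + B/10) + (B - 76) = (B**2 + B/10) + (-76 + B) = -76 + B**2 + 11*B/10)
1/((19104 + w(c(2)))*(40050 + 32492)) = 1/((19104 + (-76 + 12**2 + (11/10)*12))*(40050 + 32492)) = 1/((19104 + (-76 + 144 + 66/5))*72542) = 1/((19104 + 406/5)*72542) = 1/((95926/5)*72542) = 1/(6958663892/5) = 5/6958663892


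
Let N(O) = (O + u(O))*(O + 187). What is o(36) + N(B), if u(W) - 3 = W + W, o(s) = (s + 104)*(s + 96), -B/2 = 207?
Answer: 299733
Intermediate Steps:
B = -414 (B = -2*207 = -414)
o(s) = (96 + s)*(104 + s) (o(s) = (104 + s)*(96 + s) = (96 + s)*(104 + s))
u(W) = 3 + 2*W (u(W) = 3 + (W + W) = 3 + 2*W)
N(O) = (3 + 3*O)*(187 + O) (N(O) = (O + (3 + 2*O))*(O + 187) = (3 + 3*O)*(187 + O))
o(36) + N(B) = (9984 + 36**2 + 200*36) + (561 + 3*(-414)**2 + 564*(-414)) = (9984 + 1296 + 7200) + (561 + 3*171396 - 233496) = 18480 + (561 + 514188 - 233496) = 18480 + 281253 = 299733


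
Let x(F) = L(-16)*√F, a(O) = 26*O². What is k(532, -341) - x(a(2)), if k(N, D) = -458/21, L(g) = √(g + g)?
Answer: -458/21 - 16*I*√13 ≈ -21.81 - 57.689*I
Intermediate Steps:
L(g) = √2*√g (L(g) = √(2*g) = √2*√g)
k(N, D) = -458/21 (k(N, D) = -458*1/21 = -458/21)
x(F) = 4*I*√2*√F (x(F) = (√2*√(-16))*√F = (√2*(4*I))*√F = (4*I*√2)*√F = 4*I*√2*√F)
k(532, -341) - x(a(2)) = -458/21 - 4*I*√2*√(26*2²) = -458/21 - 4*I*√2*√(26*4) = -458/21 - 4*I*√2*√104 = -458/21 - 4*I*√2*2*√26 = -458/21 - 16*I*√13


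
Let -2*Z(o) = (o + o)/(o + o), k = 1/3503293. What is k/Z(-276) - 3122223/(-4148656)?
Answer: 10938053683027/14533957524208 ≈ 0.75259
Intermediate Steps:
k = 1/3503293 ≈ 2.8545e-7
Z(o) = -½ (Z(o) = -(o + o)/(2*(o + o)) = -2*o/(2*(2*o)) = -2*o*1/(2*o)/2 = -½*1 = -½)
k/Z(-276) - 3122223/(-4148656) = 1/(3503293*(-½)) - 3122223/(-4148656) = (1/3503293)*(-2) - 3122223*(-1/4148656) = -2/3503293 + 3122223/4148656 = 10938053683027/14533957524208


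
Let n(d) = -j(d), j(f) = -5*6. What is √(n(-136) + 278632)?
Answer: √278662 ≈ 527.88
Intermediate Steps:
j(f) = -30
n(d) = 30 (n(d) = -1*(-30) = 30)
√(n(-136) + 278632) = √(30 + 278632) = √278662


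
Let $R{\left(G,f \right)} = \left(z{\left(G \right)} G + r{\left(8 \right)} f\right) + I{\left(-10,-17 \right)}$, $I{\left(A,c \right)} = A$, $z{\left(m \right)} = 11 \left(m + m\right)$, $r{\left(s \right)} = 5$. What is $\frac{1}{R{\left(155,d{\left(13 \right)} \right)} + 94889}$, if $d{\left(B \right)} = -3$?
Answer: $\frac{1}{623414} \approx 1.6041 \cdot 10^{-6}$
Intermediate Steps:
$z{\left(m \right)} = 22 m$ ($z{\left(m \right)} = 11 \cdot 2 m = 22 m$)
$R{\left(G,f \right)} = -10 + 5 f + 22 G^{2}$ ($R{\left(G,f \right)} = \left(22 G G + 5 f\right) - 10 = \left(22 G^{2} + 5 f\right) - 10 = \left(5 f + 22 G^{2}\right) - 10 = -10 + 5 f + 22 G^{2}$)
$\frac{1}{R{\left(155,d{\left(13 \right)} \right)} + 94889} = \frac{1}{\left(-10 + 5 \left(-3\right) + 22 \cdot 155^{2}\right) + 94889} = \frac{1}{\left(-10 - 15 + 22 \cdot 24025\right) + 94889} = \frac{1}{\left(-10 - 15 + 528550\right) + 94889} = \frac{1}{528525 + 94889} = \frac{1}{623414}$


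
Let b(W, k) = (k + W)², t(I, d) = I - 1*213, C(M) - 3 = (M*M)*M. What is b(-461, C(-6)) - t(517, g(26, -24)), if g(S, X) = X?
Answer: 453972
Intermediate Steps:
C(M) = 3 + M³ (C(M) = 3 + (M*M)*M = 3 + M²*M = 3 + M³)
t(I, d) = -213 + I (t(I, d) = I - 213 = -213 + I)
b(W, k) = (W + k)²
b(-461, C(-6)) - t(517, g(26, -24)) = (-461 + (3 + (-6)³))² - (-213 + 517) = (-461 + (3 - 216))² - 1*304 = (-461 - 213)² - 304 = (-674)² - 304 = 454276 - 304 = 453972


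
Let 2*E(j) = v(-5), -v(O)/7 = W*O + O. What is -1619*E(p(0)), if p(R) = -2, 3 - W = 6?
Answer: 56665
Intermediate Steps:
W = -3 (W = 3 - 1*6 = 3 - 6 = -3)
v(O) = 14*O (v(O) = -7*(-3*O + O) = -(-14)*O = 14*O)
E(j) = -35 (E(j) = (14*(-5))/2 = (1/2)*(-70) = -35)
-1619*E(p(0)) = -1619*(-35) = 56665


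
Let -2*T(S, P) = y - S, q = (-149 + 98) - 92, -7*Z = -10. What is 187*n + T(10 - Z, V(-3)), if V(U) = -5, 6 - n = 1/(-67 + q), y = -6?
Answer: 237337/210 ≈ 1130.2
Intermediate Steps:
Z = 10/7 (Z = -⅐*(-10) = 10/7 ≈ 1.4286)
q = -143 (q = -51 - 92 = -143)
n = 1261/210 (n = 6 - 1/(-67 - 143) = 6 - 1/(-210) = 6 - 1*(-1/210) = 6 + 1/210 = 1261/210 ≈ 6.0048)
T(S, P) = 3 + S/2 (T(S, P) = -(-6 - S)/2 = 3 + S/2)
187*n + T(10 - Z, V(-3)) = 187*(1261/210) + (3 + (10 - 1*10/7)/2) = 235807/210 + (3 + (10 - 10/7)/2) = 235807/210 + (3 + (½)*(60/7)) = 235807/210 + (3 + 30/7) = 235807/210 + 51/7 = 237337/210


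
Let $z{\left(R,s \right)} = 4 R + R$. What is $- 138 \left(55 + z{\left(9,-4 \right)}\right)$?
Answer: $-13800$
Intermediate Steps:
$z{\left(R,s \right)} = 5 R$
$- 138 \left(55 + z{\left(9,-4 \right)}\right) = - 138 \left(55 + 5 \cdot 9\right) = - 138 \left(55 + 45\right) = \left(-138\right) 100 = -13800$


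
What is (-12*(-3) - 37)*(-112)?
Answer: 112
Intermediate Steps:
(-12*(-3) - 37)*(-112) = (36 - 37)*(-112) = -1*(-112) = 112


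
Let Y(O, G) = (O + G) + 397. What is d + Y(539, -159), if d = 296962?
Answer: 297739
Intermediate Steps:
Y(O, G) = 397 + G + O (Y(O, G) = (G + O) + 397 = 397 + G + O)
d + Y(539, -159) = 296962 + (397 - 159 + 539) = 296962 + 777 = 297739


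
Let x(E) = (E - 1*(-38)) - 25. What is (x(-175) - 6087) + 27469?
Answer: 21220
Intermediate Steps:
x(E) = 13 + E (x(E) = (E + 38) - 25 = (38 + E) - 25 = 13 + E)
(x(-175) - 6087) + 27469 = ((13 - 175) - 6087) + 27469 = (-162 - 6087) + 27469 = -6249 + 27469 = 21220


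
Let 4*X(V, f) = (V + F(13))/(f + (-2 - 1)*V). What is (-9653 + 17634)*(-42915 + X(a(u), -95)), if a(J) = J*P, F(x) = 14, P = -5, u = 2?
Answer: -22262807956/65 ≈ -3.4250e+8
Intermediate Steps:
a(J) = -5*J (a(J) = J*(-5) = -5*J)
X(V, f) = (14 + V)/(4*(f - 3*V)) (X(V, f) = ((V + 14)/(f + (-2 - 1)*V))/4 = ((14 + V)/(f - 3*V))/4 = (14 + V)/(4*(f - 3*V)))
(-9653 + 17634)*(-42915 + X(a(u), -95)) = (-9653 + 17634)*(-42915 + (14 - 5*2)/(4*(-95 - (-15)*2))) = 7981*(-42915 + (14 - 10)/(4*(-95 - 3*(-10)))) = 7981*(-42915 + (1/4)*4/(-95 + 30)) = 7981*(-42915 + (1/4)*4/(-65)) = 7981*(-42915 + (1/4)*(-1/65)*4) = 7981*(-42915 - 1/65) = 7981*(-2789476/65) = -22262807956/65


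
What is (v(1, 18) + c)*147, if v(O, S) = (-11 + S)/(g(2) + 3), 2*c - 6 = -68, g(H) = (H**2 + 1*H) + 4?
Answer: -58212/13 ≈ -4477.8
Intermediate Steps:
g(H) = 4 + H + H**2 (g(H) = (H**2 + H) + 4 = (H + H**2) + 4 = 4 + H + H**2)
c = -31 (c = 3 + (1/2)*(-68) = 3 - 34 = -31)
v(O, S) = -11/13 + S/13 (v(O, S) = (-11 + S)/((4 + 2 + 2**2) + 3) = (-11 + S)/((4 + 2 + 4) + 3) = (-11 + S)/(10 + 3) = (-11 + S)/13 = (-11 + S)*(1/13) = -11/13 + S/13)
(v(1, 18) + c)*147 = ((-11/13 + (1/13)*18) - 31)*147 = ((-11/13 + 18/13) - 31)*147 = (7/13 - 31)*147 = -396/13*147 = -58212/13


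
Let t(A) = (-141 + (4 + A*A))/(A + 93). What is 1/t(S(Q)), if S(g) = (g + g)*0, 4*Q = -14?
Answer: -93/137 ≈ -0.67883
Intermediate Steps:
Q = -7/2 (Q = (¼)*(-14) = -7/2 ≈ -3.5000)
S(g) = 0 (S(g) = (2*g)*0 = 0)
t(A) = (-137 + A²)/(93 + A) (t(A) = (-141 + (4 + A²))/(93 + A) = (-137 + A²)/(93 + A))
1/t(S(Q)) = 1/((-137 + 0²)/(93 + 0)) = 1/((-137 + 0)/93) = 1/((1/93)*(-137)) = 1/(-137/93) = -93/137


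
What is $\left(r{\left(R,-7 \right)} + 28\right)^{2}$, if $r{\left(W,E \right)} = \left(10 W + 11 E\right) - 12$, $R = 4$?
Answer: $441$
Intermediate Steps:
$r{\left(W,E \right)} = -12 + 10 W + 11 E$
$\left(r{\left(R,-7 \right)} + 28\right)^{2} = \left(\left(-12 + 10 \cdot 4 + 11 \left(-7\right)\right) + 28\right)^{2} = \left(\left(-12 + 40 - 77\right) + 28\right)^{2} = \left(-49 + 28\right)^{2} = \left(-21\right)^{2} = 441$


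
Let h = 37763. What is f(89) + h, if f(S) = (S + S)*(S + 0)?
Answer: 53605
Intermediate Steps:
f(S) = 2*S² (f(S) = (2*S)*S = 2*S²)
f(89) + h = 2*89² + 37763 = 2*7921 + 37763 = 15842 + 37763 = 53605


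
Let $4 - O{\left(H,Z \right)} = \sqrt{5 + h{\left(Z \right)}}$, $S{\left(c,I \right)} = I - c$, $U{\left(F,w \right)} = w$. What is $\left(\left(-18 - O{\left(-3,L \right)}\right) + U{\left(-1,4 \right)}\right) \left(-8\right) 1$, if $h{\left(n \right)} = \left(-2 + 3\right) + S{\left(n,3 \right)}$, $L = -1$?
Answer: $144 - 8 \sqrt{10} \approx 118.7$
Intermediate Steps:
$h{\left(n \right)} = 4 - n$ ($h{\left(n \right)} = \left(-2 + 3\right) - \left(-3 + n\right) = 1 - \left(-3 + n\right) = 4 - n$)
$O{\left(H,Z \right)} = 4 - \sqrt{9 - Z}$ ($O{\left(H,Z \right)} = 4 - \sqrt{5 - \left(-4 + Z\right)} = 4 - \sqrt{9 - Z}$)
$\left(\left(-18 - O{\left(-3,L \right)}\right) + U{\left(-1,4 \right)}\right) \left(-8\right) 1 = \left(\left(-18 - \left(4 - \sqrt{9 - -1}\right)\right) + 4\right) \left(-8\right) 1 = \left(\left(-18 - \left(4 - \sqrt{9 + 1}\right)\right) + 4\right) \left(-8\right) 1 = \left(\left(-18 - \left(4 - \sqrt{10}\right)\right) + 4\right) \left(-8\right) 1 = \left(\left(-22 + \sqrt{10}\right) + 4\right) \left(-8\right) 1 = \left(-18 + \sqrt{10}\right) \left(-8\right) 1 = \left(144 - 8 \sqrt{10}\right) 1 = 144 - 8 \sqrt{10}$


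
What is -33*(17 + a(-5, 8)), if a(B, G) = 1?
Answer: -594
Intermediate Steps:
-33*(17 + a(-5, 8)) = -33*(17 + 1) = -33*18 = -594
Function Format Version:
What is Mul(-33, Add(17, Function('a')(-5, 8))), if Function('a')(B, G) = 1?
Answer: -594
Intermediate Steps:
Mul(-33, Add(17, Function('a')(-5, 8))) = Mul(-33, Add(17, 1)) = Mul(-33, 18) = -594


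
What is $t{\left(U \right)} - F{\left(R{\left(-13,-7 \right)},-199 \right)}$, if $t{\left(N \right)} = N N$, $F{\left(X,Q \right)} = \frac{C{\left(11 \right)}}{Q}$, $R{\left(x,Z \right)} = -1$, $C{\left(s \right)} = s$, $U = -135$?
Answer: $\frac{3626786}{199} \approx 18225.0$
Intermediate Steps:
$F{\left(X,Q \right)} = \frac{11}{Q}$
$t{\left(N \right)} = N^{2}$
$t{\left(U \right)} - F{\left(R{\left(-13,-7 \right)},-199 \right)} = \left(-135\right)^{2} - \frac{11}{-199} = 18225 - 11 \left(- \frac{1}{199}\right) = 18225 - - \frac{11}{199} = 18225 + \frac{11}{199} = \frac{3626786}{199}$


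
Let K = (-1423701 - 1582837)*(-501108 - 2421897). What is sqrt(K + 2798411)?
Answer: sqrt(8788128405101) ≈ 2.9645e+6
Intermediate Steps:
K = 8788125606690 (K = -3006538*(-2923005) = 8788125606690)
sqrt(K + 2798411) = sqrt(8788125606690 + 2798411) = sqrt(8788128405101)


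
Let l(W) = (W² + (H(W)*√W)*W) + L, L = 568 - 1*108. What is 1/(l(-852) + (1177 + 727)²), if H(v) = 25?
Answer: 217579/966139618820 + 213*I*√213/96613961882 ≈ 2.252e-7 + 3.2176e-8*I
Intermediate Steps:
L = 460 (L = 568 - 108 = 460)
l(W) = 460 + W² + 25*W^(3/2) (l(W) = (W² + (25*√W)*W) + 460 = (W² + 25*W^(3/2)) + 460 = 460 + W² + 25*W^(3/2))
1/(l(-852) + (1177 + 727)²) = 1/((460 + (-852)² + 25*(-852)^(3/2)) + (1177 + 727)²) = 1/((460 + 725904 + 25*(-1704*I*√213)) + 1904²) = 1/((460 + 725904 - 42600*I*√213) + 3625216) = 1/((726364 - 42600*I*√213) + 3625216) = 1/(4351580 - 42600*I*√213)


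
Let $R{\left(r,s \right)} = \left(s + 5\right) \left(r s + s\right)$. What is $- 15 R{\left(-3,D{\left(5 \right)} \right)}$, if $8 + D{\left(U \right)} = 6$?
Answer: $-180$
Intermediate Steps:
$D{\left(U \right)} = -2$ ($D{\left(U \right)} = -8 + 6 = -2$)
$R{\left(r,s \right)} = \left(5 + s\right) \left(s + r s\right)$
$- 15 R{\left(-3,D{\left(5 \right)} \right)} = - 15 \left(- 2 \left(5 - 2 + 5 \left(-3\right) - -6\right)\right) = - 15 \left(- 2 \left(5 - 2 - 15 + 6\right)\right) = - 15 \left(\left(-2\right) \left(-6\right)\right) = \left(-15\right) 12 = -180$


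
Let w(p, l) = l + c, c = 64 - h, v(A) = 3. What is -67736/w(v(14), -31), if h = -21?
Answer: -33868/27 ≈ -1254.4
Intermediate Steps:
c = 85 (c = 64 - 1*(-21) = 64 + 21 = 85)
w(p, l) = 85 + l (w(p, l) = l + 85 = 85 + l)
-67736/w(v(14), -31) = -67736/(85 - 31) = -67736/54 = -67736*1/54 = -33868/27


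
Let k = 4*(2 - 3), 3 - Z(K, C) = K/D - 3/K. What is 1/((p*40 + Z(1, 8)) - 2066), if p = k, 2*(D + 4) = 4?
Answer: -2/4439 ≈ -0.00045055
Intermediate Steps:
D = -2 (D = -4 + (1/2)*4 = -4 + 2 = -2)
Z(K, C) = 3 + K/2 + 3/K (Z(K, C) = 3 - (K/(-2) - 3/K) = 3 - (K*(-1/2) - 3/K) = 3 - (-K/2 - 3/K) = 3 - (-3/K - K/2) = 3 + (K/2 + 3/K) = 3 + K/2 + 3/K)
k = -4 (k = 4*(-1) = -4)
p = -4
1/((p*40 + Z(1, 8)) - 2066) = 1/((-4*40 + (3 + (1/2)*1 + 3/1)) - 2066) = 1/((-160 + (3 + 1/2 + 3*1)) - 2066) = 1/((-160 + (3 + 1/2 + 3)) - 2066) = 1/((-160 + 13/2) - 2066) = 1/(-307/2 - 2066) = 1/(-4439/2) = -2/4439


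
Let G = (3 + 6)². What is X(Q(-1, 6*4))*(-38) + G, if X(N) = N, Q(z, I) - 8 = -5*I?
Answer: 4337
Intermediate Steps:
Q(z, I) = 8 - 5*I
G = 81 (G = 9² = 81)
X(Q(-1, 6*4))*(-38) + G = (8 - 30*4)*(-38) + 81 = (8 - 5*24)*(-38) + 81 = (8 - 120)*(-38) + 81 = -112*(-38) + 81 = 4256 + 81 = 4337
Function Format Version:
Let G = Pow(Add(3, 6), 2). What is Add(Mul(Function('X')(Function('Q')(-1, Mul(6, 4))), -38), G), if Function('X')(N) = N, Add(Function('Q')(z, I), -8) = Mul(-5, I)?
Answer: 4337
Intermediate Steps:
Function('Q')(z, I) = Add(8, Mul(-5, I))
G = 81 (G = Pow(9, 2) = 81)
Add(Mul(Function('X')(Function('Q')(-1, Mul(6, 4))), -38), G) = Add(Mul(Add(8, Mul(-5, Mul(6, 4))), -38), 81) = Add(Mul(Add(8, Mul(-5, 24)), -38), 81) = Add(Mul(Add(8, -120), -38), 81) = Add(Mul(-112, -38), 81) = Add(4256, 81) = 4337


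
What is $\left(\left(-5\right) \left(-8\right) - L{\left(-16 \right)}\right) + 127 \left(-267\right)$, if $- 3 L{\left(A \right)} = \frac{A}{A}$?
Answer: $- \frac{101606}{3} \approx -33869.0$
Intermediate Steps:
$L{\left(A \right)} = - \frac{1}{3}$ ($L{\left(A \right)} = - \frac{A \frac{1}{A}}{3} = \left(- \frac{1}{3}\right) 1 = - \frac{1}{3}$)
$\left(\left(-5\right) \left(-8\right) - L{\left(-16 \right)}\right) + 127 \left(-267\right) = \left(\left(-5\right) \left(-8\right) - - \frac{1}{3}\right) + 127 \left(-267\right) = \left(40 + \frac{1}{3}\right) - 33909 = \frac{121}{3} - 33909 = - \frac{101606}{3}$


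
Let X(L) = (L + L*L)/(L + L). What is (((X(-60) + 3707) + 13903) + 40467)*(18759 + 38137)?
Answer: 3302670560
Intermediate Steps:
X(L) = (L + L²)/(2*L) (X(L) = (L + L²)/((2*L)) = (L + L²)*(1/(2*L)) = (L + L²)/(2*L))
(((X(-60) + 3707) + 13903) + 40467)*(18759 + 38137) = ((((½ + (½)*(-60)) + 3707) + 13903) + 40467)*(18759 + 38137) = ((((½ - 30) + 3707) + 13903) + 40467)*56896 = (((-59/2 + 3707) + 13903) + 40467)*56896 = ((7355/2 + 13903) + 40467)*56896 = (35161/2 + 40467)*56896 = (116095/2)*56896 = 3302670560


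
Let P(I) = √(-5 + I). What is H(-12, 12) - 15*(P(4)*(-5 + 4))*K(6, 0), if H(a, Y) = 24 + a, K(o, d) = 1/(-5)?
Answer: 12 - 3*I ≈ 12.0 - 3.0*I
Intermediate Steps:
K(o, d) = -⅕
H(-12, 12) - 15*(P(4)*(-5 + 4))*K(6, 0) = (24 - 12) - 15*(√(-5 + 4)*(-5 + 4))*(-1)/5 = 12 - 15*(√(-1)*(-1))*(-1)/5 = 12 - 15*(I*(-1))*(-1)/5 = 12 - 15*(-I)*(-1)/5 = 12 - (-15*I)*(-1)/5 = 12 - 3*I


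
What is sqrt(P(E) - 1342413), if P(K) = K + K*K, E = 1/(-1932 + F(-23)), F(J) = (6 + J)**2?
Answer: I*sqrt(3623775432079)/1643 ≈ 1158.6*I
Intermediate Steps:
E = -1/1643 (E = 1/(-1932 + (6 - 23)**2) = 1/(-1932 + (-17)**2) = 1/(-1932 + 289) = 1/(-1643) = -1/1643 ≈ -0.00060864)
P(K) = K + K**2
sqrt(P(E) - 1342413) = sqrt(-(1 - 1/1643)/1643 - 1342413) = sqrt(-1/1643*1642/1643 - 1342413) = sqrt(-1642/2699449 - 1342413) = sqrt(-3623775432079/2699449) = I*sqrt(3623775432079)/1643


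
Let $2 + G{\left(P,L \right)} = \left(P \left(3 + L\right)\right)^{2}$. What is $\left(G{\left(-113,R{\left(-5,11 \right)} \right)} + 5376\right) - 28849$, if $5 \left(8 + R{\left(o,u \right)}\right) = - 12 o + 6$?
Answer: $\frac{20877814}{25} \approx 8.3511 \cdot 10^{5}$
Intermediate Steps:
$R{\left(o,u \right)} = - \frac{34}{5} - \frac{12 o}{5}$ ($R{\left(o,u \right)} = -8 + \frac{- 12 o + 6}{5} = -8 + \frac{6 - 12 o}{5} = -8 - \left(- \frac{6}{5} + \frac{12 o}{5}\right) = - \frac{34}{5} - \frac{12 o}{5}$)
$G{\left(P,L \right)} = -2 + P^{2} \left(3 + L\right)^{2}$ ($G{\left(P,L \right)} = -2 + \left(P \left(3 + L\right)\right)^{2} = -2 + P^{2} \left(3 + L\right)^{2}$)
$\left(G{\left(-113,R{\left(-5,11 \right)} \right)} + 5376\right) - 28849 = \left(\left(-2 + \left(-113\right)^{2} \left(3 - - \frac{26}{5}\right)^{2}\right) + 5376\right) - 28849 = \left(\left(-2 + 12769 \left(3 + \left(- \frac{34}{5} + 12\right)\right)^{2}\right) + 5376\right) - 28849 = \left(\left(-2 + 12769 \left(3 + \frac{26}{5}\right)^{2}\right) + 5376\right) - 28849 = \left(\left(-2 + 12769 \left(\frac{41}{5}\right)^{2}\right) + 5376\right) - 28849 = \left(\left(-2 + 12769 \cdot \frac{1681}{25}\right) + 5376\right) - 28849 = \left(\left(-2 + \frac{21464689}{25}\right) + 5376\right) - 28849 = \left(\frac{21464639}{25} + 5376\right) - 28849 = \frac{21599039}{25} - 28849 = \frac{20877814}{25}$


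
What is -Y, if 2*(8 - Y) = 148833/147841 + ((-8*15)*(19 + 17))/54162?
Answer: -2235100149/296569046 ≈ -7.5365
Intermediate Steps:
Y = 2235100149/296569046 (Y = 8 - (148833/147841 + ((-8*15)*(19 + 17))/54162)/2 = 8 - (148833*(1/147841) - 120*36*(1/54162))/2 = 8 - (148833/147841 - 4320*1/54162)/2 = 8 - (148833/147841 - 80/1003)/2 = 8 - 1/2*137452219/148284523 = 8 - 137452219/296569046 = 2235100149/296569046 ≈ 7.5365)
-Y = -1*2235100149/296569046 = -2235100149/296569046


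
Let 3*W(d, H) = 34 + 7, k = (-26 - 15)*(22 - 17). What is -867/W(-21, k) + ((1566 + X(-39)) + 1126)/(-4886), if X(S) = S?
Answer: -1831037/28618 ≈ -63.982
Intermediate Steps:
k = -205 (k = -41*5 = -205)
W(d, H) = 41/3 (W(d, H) = (34 + 7)/3 = (1/3)*41 = 41/3)
-867/W(-21, k) + ((1566 + X(-39)) + 1126)/(-4886) = -867/41/3 + ((1566 - 39) + 1126)/(-4886) = -867*3/41 + (1527 + 1126)*(-1/4886) = -2601/41 + 2653*(-1/4886) = -2601/41 - 379/698 = -1831037/28618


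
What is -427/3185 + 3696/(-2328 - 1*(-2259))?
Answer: -561963/10465 ≈ -53.699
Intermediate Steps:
-427/3185 + 3696/(-2328 - 1*(-2259)) = -427*1/3185 + 3696/(-2328 + 2259) = -61/455 + 3696/(-69) = -61/455 + 3696*(-1/69) = -61/455 - 1232/23 = -561963/10465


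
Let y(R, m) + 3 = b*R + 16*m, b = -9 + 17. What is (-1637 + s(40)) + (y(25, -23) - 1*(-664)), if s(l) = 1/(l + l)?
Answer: -91519/80 ≈ -1144.0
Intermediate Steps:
b = 8
s(l) = 1/(2*l)
y(R, m) = -3 + 8*R + 16*m (y(R, m) = -3 + (8*R + 16*m) = -3 + 8*R + 16*m)
(-1637 + s(40)) + (y(25, -23) - 1*(-664)) = (-1637 + (½)/40) + ((-3 + 8*25 + 16*(-23)) - 1*(-664)) = (-1637 + (½)*(1/40)) + ((-3 + 200 - 368) + 664) = (-1637 + 1/80) + (-171 + 664) = -130959/80 + 493 = -91519/80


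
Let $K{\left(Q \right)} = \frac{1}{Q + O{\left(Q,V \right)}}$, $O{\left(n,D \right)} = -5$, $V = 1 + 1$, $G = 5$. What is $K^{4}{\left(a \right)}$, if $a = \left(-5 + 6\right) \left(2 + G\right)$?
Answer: $\frac{1}{16} \approx 0.0625$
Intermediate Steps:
$a = 7$ ($a = \left(-5 + 6\right) \left(2 + 5\right) = 1 \cdot 7 = 7$)
$V = 2$
$K{\left(Q \right)} = \frac{1}{-5 + Q}$ ($K{\left(Q \right)} = \frac{1}{Q - 5} = \frac{1}{-5 + Q}$)
$K^{4}{\left(a \right)} = \left(\frac{1}{-5 + 7}\right)^{4} = \left(\frac{1}{2}\right)^{4} = \frac{1}{16}$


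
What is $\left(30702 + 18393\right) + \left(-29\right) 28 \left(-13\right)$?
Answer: $59651$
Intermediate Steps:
$\left(30702 + 18393\right) + \left(-29\right) 28 \left(-13\right) = 49095 - -10556 = 49095 + 10556 = 59651$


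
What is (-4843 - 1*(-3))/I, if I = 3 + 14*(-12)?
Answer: 88/3 ≈ 29.333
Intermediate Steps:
I = -165 (I = 3 - 168 = -165)
(-4843 - 1*(-3))/I = (-4843 - 1*(-3))/(-165) = (-4843 + 3)*(-1/165) = -4840*(-1/165) = 88/3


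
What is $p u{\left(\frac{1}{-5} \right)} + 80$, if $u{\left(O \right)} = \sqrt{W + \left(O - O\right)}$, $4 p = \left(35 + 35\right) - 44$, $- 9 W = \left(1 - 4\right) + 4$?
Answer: $80 + \frac{13 i}{6} \approx 80.0 + 2.1667 i$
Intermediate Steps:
$W = - \frac{1}{9}$ ($W = - \frac{\left(1 - 4\right) + 4}{9} = - \frac{-3 + 4}{9} = \left(- \frac{1}{9}\right) 1 = - \frac{1}{9} \approx -0.11111$)
$p = \frac{13}{2}$ ($p = \frac{\left(35 + 35\right) - 44}{4} = \frac{70 - 44}{4} = \frac{1}{4} \cdot 26 = \frac{13}{2} \approx 6.5$)
$u{\left(O \right)} = \frac{i}{3}$ ($u{\left(O \right)} = \sqrt{- \frac{1}{9} + \left(O - O\right)} = \sqrt{- \frac{1}{9} + 0} = \sqrt{- \frac{1}{9}} = \frac{i}{3}$)
$p u{\left(\frac{1}{-5} \right)} + 80 = \frac{13 \frac{i}{3}}{2} + 80 = \frac{13 i}{6} + 80 = 80 + \frac{13 i}{6}$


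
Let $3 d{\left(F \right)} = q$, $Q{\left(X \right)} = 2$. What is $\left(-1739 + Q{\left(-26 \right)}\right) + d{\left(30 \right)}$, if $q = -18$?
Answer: $-1743$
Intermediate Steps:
$d{\left(F \right)} = -6$ ($d{\left(F \right)} = \frac{1}{3} \left(-18\right) = -6$)
$\left(-1739 + Q{\left(-26 \right)}\right) + d{\left(30 \right)} = \left(-1739 + 2\right) - 6 = -1737 - 6 = -1743$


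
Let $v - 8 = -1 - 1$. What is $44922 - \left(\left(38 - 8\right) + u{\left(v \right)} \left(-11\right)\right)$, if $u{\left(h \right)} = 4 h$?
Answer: $45156$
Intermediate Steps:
$v = 6$ ($v = 8 - 2 = 6$)
$44922 - \left(\left(38 - 8\right) + u{\left(v \right)} \left(-11\right)\right) = 44922 - \left(\left(38 - 8\right) + 4 \cdot 6 \left(-11\right)\right) = 44922 - \left(30 + 24 \left(-11\right)\right) = 44922 - \left(30 - 264\right) = 44922 - -234 = 44922 + 234 = 45156$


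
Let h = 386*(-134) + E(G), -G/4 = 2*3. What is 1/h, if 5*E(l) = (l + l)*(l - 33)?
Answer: -5/255884 ≈ -1.9540e-5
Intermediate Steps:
G = -24 (G = -8*3 = -4*6 = -24)
E(l) = 2*l*(-33 + l)/5 (E(l) = ((l + l)*(l - 33))/5 = ((2*l)*(-33 + l))/5 = (2*l*(-33 + l))/5 = 2*l*(-33 + l)/5)
h = -255884/5 (h = 386*(-134) + (⅖)*(-24)*(-33 - 24) = -51724 + (⅖)*(-24)*(-57) = -51724 + 2736/5 = -255884/5 ≈ -51177.)
1/h = 1/(-255884/5) = -5/255884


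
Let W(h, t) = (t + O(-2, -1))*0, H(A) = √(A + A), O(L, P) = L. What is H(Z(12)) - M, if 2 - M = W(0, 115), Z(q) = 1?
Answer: -2 + √2 ≈ -0.58579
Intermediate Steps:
H(A) = √2*√A (H(A) = √(2*A) = √2*√A)
W(h, t) = 0 (W(h, t) = (t - 2)*0 = (-2 + t)*0 = 0)
M = 2 (M = 2 - 1*0 = 2 + 0 = 2)
H(Z(12)) - M = √2*√1 - 1*2 = √2*1 - 2 = √2 - 2 = -2 + √2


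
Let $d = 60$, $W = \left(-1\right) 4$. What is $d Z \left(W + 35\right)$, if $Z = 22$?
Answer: $40920$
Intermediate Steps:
$W = -4$
$d Z \left(W + 35\right) = 60 \cdot 22 \left(-4 + 35\right) = 1320 \cdot 31 = 40920$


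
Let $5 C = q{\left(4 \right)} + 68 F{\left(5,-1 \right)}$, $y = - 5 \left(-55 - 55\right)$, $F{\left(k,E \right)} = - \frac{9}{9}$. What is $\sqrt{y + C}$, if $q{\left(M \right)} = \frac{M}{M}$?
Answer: $\frac{\sqrt{13415}}{5} \approx 23.165$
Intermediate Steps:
$F{\left(k,E \right)} = -1$ ($F{\left(k,E \right)} = \left(-9\right) \frac{1}{9} = -1$)
$q{\left(M \right)} = 1$
$y = 550$ ($y = \left(-5\right) \left(-110\right) = 550$)
$C = - \frac{67}{5}$ ($C = \frac{1 + 68 \left(-1\right)}{5} = \frac{1 - 68}{5} = \frac{1}{5} \left(-67\right) = - \frac{67}{5} \approx -13.4$)
$\sqrt{y + C} = \sqrt{550 - \frac{67}{5}} = \sqrt{\frac{2683}{5}} = \frac{\sqrt{13415}}{5}$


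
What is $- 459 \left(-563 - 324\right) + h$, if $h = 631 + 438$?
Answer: $408202$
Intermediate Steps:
$h = 1069$
$- 459 \left(-563 - 324\right) + h = - 459 \left(-563 - 324\right) + 1069 = \left(-459\right) \left(-887\right) + 1069 = 407133 + 1069 = 408202$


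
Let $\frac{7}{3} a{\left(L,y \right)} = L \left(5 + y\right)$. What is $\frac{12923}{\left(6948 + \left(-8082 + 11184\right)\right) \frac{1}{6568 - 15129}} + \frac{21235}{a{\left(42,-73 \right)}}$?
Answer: $- \frac{22604864437}{2050200} \approx -11026.0$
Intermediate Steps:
$a{\left(L,y \right)} = \frac{3 L \left(5 + y\right)}{7}$
$\frac{12923}{\left(6948 + \left(-8082 + 11184\right)\right) \frac{1}{6568 - 15129}} + \frac{21235}{a{\left(42,-73 \right)}} = \frac{12923}{\left(6948 + \left(-8082 + 11184\right)\right) \frac{1}{6568 - 15129}} + \frac{21235}{\frac{3}{7} \cdot 42 \left(5 - 73\right)} = \frac{12923}{\left(6948 + 3102\right) \frac{1}{-8561}} + \frac{21235}{\frac{3}{7} \cdot 42 \left(-68\right)} = \frac{12923}{10050 \left(- \frac{1}{8561}\right)} + \frac{21235}{-1224} = \frac{12923}{- \frac{10050}{8561}} + 21235 \left(- \frac{1}{1224}\right) = 12923 \left(- \frac{8561}{10050}\right) - \frac{21235}{1224} = - \frac{110633803}{10050} - \frac{21235}{1224} = - \frac{22604864437}{2050200}$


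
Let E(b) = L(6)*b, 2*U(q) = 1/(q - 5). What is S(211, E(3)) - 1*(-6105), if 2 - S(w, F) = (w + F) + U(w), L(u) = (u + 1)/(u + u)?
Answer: 1214215/206 ≈ 5894.3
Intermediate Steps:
L(u) = (1 + u)/(2*u) (L(u) = (1 + u)/((2*u)) = (1 + u)*(1/(2*u)) = (1 + u)/(2*u))
U(q) = 1/(2*(-5 + q)) (U(q) = 1/(2*(q - 5)) = 1/(2*(-5 + q)))
E(b) = 7*b/12 (E(b) = ((1/2)*(1 + 6)/6)*b = ((1/2)*(1/6)*7)*b = 7*b/12)
S(w, F) = 2 - F - w - 1/(2*(-5 + w)) (S(w, F) = 2 - ((w + F) + 1/(2*(-5 + w))) = 2 - ((F + w) + 1/(2*(-5 + w))) = 2 - (F + w + 1/(2*(-5 + w))) = 2 + (-F - w - 1/(2*(-5 + w))) = 2 - F - w - 1/(2*(-5 + w)))
S(211, E(3)) - 1*(-6105) = (-1/2 + (-5 + 211)*(2 - 7*3/12 - 1*211))/(-5 + 211) - 1*(-6105) = (-1/2 + 206*(2 - 1*7/4 - 211))/206 + 6105 = (-1/2 + 206*(2 - 7/4 - 211))/206 + 6105 = (-1/2 + 206*(-843/4))/206 + 6105 = (-1/2 - 86829/2)/206 + 6105 = (1/206)*(-43415) + 6105 = -43415/206 + 6105 = 1214215/206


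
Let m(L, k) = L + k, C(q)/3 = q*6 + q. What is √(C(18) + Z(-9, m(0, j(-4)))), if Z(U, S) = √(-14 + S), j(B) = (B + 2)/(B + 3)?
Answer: √(378 + 2*I*√3) ≈ 19.442 + 0.08909*I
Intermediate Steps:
j(B) = (2 + B)/(3 + B)
C(q) = 21*q (C(q) = 3*(q*6 + q) = 3*(6*q + q) = 3*(7*q) = 21*q)
√(C(18) + Z(-9, m(0, j(-4)))) = √(21*18 + √(-14 + (0 + (2 - 4)/(3 - 4)))) = √(378 + √(-14 + (0 - 2/(-1)))) = √(378 + √(-14 + (0 - 1*(-2)))) = √(378 + √(-14 + (0 + 2))) = √(378 + √(-14 + 2)) = √(378 + √(-12)) = √(378 + 2*I*√3)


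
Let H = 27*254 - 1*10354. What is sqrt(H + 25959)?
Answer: sqrt(22463) ≈ 149.88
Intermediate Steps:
H = -3496 (H = 6858 - 10354 = -3496)
sqrt(H + 25959) = sqrt(-3496 + 25959) = sqrt(22463)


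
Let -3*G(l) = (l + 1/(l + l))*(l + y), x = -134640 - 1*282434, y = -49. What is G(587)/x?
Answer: 61792797/244822438 ≈ 0.25240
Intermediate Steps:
x = -417074 (x = -134640 - 282434 = -417074)
G(l) = -(-49 + l)*(l + 1/(2*l))/3 (G(l) = -(l + 1/(l + l))*(l - 49)/3 = -(l + 1/(2*l))*(-49 + l)/3 = -(-49 + l)*(l + 1/(2*l))/3)
G(587)/x = ((1/6)*(49 - 1*587*(1 - 98*587 + 2*587**2))/587)/(-417074) = ((1/6)*(1/587)*(49 - 1*587*(1 - 57526 + 2*344569)))*(-1/417074) = ((1/6)*(1/587)*(49 - 1*587*(1 - 57526 + 689138)))*(-1/417074) = ((1/6)*(1/587)*(49 - 1*587*631613))*(-1/417074) = ((1/6)*(1/587)*(49 - 370756831))*(-1/417074) = ((1/6)*(1/587)*(-370756782))*(-1/417074) = -61792797/587*(-1/417074) = 61792797/244822438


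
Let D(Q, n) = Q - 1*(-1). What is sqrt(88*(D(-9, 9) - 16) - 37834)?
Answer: I*sqrt(39946) ≈ 199.86*I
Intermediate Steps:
D(Q, n) = 1 + Q (D(Q, n) = Q + 1 = 1 + Q)
sqrt(88*(D(-9, 9) - 16) - 37834) = sqrt(88*((1 - 9) - 16) - 37834) = sqrt(88*(-8 - 16) - 37834) = sqrt(88*(-24) - 37834) = sqrt(-2112 - 37834) = sqrt(-39946) = I*sqrt(39946)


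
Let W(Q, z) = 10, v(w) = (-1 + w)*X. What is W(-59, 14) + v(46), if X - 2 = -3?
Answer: -35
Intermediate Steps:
X = -1 (X = 2 - 3 = -1)
v(w) = 1 - w (v(w) = (-1 + w)*(-1) = 1 - w)
W(-59, 14) + v(46) = 10 + (1 - 1*46) = 10 + (1 - 46) = 10 - 45 = -35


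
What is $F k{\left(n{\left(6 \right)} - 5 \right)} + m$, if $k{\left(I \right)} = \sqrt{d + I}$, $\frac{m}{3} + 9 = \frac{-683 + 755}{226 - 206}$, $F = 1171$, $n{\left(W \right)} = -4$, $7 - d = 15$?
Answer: $- \frac{81}{5} + 1171 i \sqrt{17} \approx -16.2 + 4828.2 i$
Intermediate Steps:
$d = -8$ ($d = 7 - 15 = -8$)
$m = - \frac{81}{5}$ ($m = -27 + 3 \frac{-683 + 755}{226 - 206} = -27 + 3 \cdot \frac{72}{20} = -27 + 3 \cdot 72 \cdot \frac{1}{20} = -27 + 3 \cdot \frac{18}{5} = -27 + \frac{54}{5} = - \frac{81}{5} \approx -16.2$)
$k{\left(I \right)} = \sqrt{-8 + I}$
$F k{\left(n{\left(6 \right)} - 5 \right)} + m = 1171 \sqrt{-8 - 9} - \frac{81}{5} = 1171 \sqrt{-17} - \frac{81}{5} = 1171 i \sqrt{17} - \frac{81}{5} = - \frac{81}{5} + 1171 i \sqrt{17}$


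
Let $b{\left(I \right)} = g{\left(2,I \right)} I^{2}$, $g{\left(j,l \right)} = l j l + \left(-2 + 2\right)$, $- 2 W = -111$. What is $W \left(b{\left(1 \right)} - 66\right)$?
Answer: $-3552$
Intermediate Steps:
$W = \frac{111}{2}$ ($W = \left(- \frac{1}{2}\right) \left(-111\right) = \frac{111}{2} \approx 55.5$)
$g{\left(j,l \right)} = j l^{2}$ ($g{\left(j,l \right)} = j l l + 0 = j l^{2} + 0 = j l^{2}$)
$b{\left(I \right)} = 2 I^{4}$ ($b{\left(I \right)} = 2 I^{2} I^{2} = 2 I^{4}$)
$W \left(b{\left(1 \right)} - 66\right) = \frac{111 \left(2 \cdot 1^{4} - 66\right)}{2} = \frac{111 \left(2 \cdot 1 - 66\right)}{2} = \frac{111 \left(2 - 66\right)}{2} = \frac{111}{2} \left(-64\right) = -3552$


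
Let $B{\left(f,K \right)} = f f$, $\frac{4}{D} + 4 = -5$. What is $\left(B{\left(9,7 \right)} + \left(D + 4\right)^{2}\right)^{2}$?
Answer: $\frac{57532225}{6561} \approx 8768.8$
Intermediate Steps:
$D = - \frac{4}{9}$ ($D = \frac{4}{-4 - 5} = \frac{4}{-9} = 4 \left(- \frac{1}{9}\right) = - \frac{4}{9} \approx -0.44444$)
$B{\left(f,K \right)} = f^{2}$
$\left(B{\left(9,7 \right)} + \left(D + 4\right)^{2}\right)^{2} = \left(9^{2} + \left(- \frac{4}{9} + 4\right)^{2}\right)^{2} = \left(81 + \left(\frac{32}{9}\right)^{2}\right)^{2} = \left(81 + \frac{1024}{81}\right)^{2} = \left(\frac{7585}{81}\right)^{2} = \frac{57532225}{6561}$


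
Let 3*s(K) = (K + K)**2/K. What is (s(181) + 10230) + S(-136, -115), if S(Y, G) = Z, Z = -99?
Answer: 31117/3 ≈ 10372.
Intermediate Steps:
S(Y, G) = -99
s(K) = 4*K/3 (s(K) = ((K + K)**2/K)/3 = ((2*K)**2/K)/3 = ((4*K**2)/K)/3 = (4*K)/3 = 4*K/3)
(s(181) + 10230) + S(-136, -115) = ((4/3)*181 + 10230) - 99 = (724/3 + 10230) - 99 = 31414/3 - 99 = 31117/3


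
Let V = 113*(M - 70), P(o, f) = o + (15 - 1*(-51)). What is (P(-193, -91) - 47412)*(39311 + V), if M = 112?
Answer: -2094425723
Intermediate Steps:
P(o, f) = 66 + o (P(o, f) = o + (15 + 51) = o + 66 = 66 + o)
V = 4746 (V = 113*(112 - 70) = 113*42 = 4746)
(P(-193, -91) - 47412)*(39311 + V) = ((66 - 193) - 47412)*(39311 + 4746) = (-127 - 47412)*44057 = -47539*44057 = -2094425723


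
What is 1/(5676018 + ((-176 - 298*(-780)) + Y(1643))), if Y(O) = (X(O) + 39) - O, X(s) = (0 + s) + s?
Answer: 1/5909964 ≈ 1.6921e-7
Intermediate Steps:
X(s) = 2*s (X(s) = s + s = 2*s)
Y(O) = 39 + O (Y(O) = (2*O + 39) - O = (39 + 2*O) - O = 39 + O)
1/(5676018 + ((-176 - 298*(-780)) + Y(1643))) = 1/(5676018 + ((-176 - 298*(-780)) + (39 + 1643))) = 1/(5676018 + ((-176 + 232440) + 1682)) = 1/(5676018 + (232264 + 1682)) = 1/(5676018 + 233946) = 1/5909964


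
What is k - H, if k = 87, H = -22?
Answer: 109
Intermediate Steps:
k - H = 87 - 1*(-22) = 87 + 22 = 109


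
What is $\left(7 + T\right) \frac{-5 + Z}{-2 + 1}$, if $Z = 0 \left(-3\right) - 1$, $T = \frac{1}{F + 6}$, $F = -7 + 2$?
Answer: $48$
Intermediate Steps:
$F = -5$
$T = 1$ ($T = \frac{1}{-5 + 6} = 1^{-1} = 1$)
$Z = -1$ ($Z = 0 - 1 = -1$)
$\left(7 + T\right) \frac{-5 + Z}{-2 + 1} = \left(7 + 1\right) \frac{-5 - 1}{-2 + 1} = 8 \frac{1}{-1} \left(-6\right) = 8 \left(\left(-1\right) \left(-6\right)\right) = 8 \cdot 6 = 48$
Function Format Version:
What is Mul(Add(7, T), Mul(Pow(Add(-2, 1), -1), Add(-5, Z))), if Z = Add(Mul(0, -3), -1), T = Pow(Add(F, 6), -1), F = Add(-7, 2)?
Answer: 48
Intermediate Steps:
F = -5
T = 1 (T = Pow(Add(-5, 6), -1) = Pow(1, -1) = 1)
Z = -1 (Z = Add(0, -1) = -1)
Mul(Add(7, T), Mul(Pow(Add(-2, 1), -1), Add(-5, Z))) = Mul(Add(7, 1), Mul(Pow(Add(-2, 1), -1), Add(-5, -1))) = Mul(8, Mul(Pow(-1, -1), -6)) = Mul(8, Mul(-1, -6)) = Mul(8, 6) = 48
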